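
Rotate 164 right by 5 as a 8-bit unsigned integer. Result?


Rotate 0b10100100 right by 5 (8-bit) = 0b100101 = 37

37


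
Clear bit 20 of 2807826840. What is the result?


2807826840 & ~(1 << 20) = 2806778264

2806778264


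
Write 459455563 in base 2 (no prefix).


459455563 = 11011011000101011110001001011 in binary

11011011000101011110001001011


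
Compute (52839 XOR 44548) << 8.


Step 1: 52839 ^ 44548 = 24675
Step 2: 24675 << 8 = 6316800

6316800


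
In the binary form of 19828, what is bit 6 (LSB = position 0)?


0b100110101110100, position 6 = 1

1


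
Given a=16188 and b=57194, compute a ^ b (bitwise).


16188 ^ 57194 = 57430

57430


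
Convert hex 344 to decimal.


344 hex = 836 decimal

836


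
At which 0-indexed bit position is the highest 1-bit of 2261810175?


0b10000110110100000111101111111111. Highest set bit at position 31

31


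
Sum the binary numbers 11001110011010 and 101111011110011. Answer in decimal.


11001110011010 + 101111011110011 = 1001001010001101 = 37517

37517


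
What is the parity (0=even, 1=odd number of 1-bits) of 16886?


0b100000111110110 has 8 ones => parity 0

0


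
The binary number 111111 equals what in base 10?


111111 in decimal = 63

63


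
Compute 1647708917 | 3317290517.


0b1100010001101100000101011110101 | 0b11000101101110011101011000010101 = 0b11100111101111111101111011110101 = 3888111349

3888111349


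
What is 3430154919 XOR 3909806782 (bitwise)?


0b11001100011101000000001010100111 ^ 0b11101001000010101110101010111110 = 0b100101011111101110100000011001 = 629073945

629073945


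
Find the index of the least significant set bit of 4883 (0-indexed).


0b1001100010011. Lowest set bit at position 0

0


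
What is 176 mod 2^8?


176 & 255 = 176

176


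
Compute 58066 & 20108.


0b1110001011010010 & 0b100111010001100 = 0b100001010000000 = 17024

17024


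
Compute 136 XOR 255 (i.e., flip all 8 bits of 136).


136 ^ 255 = 119

119


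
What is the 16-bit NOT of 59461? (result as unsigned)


~0b1110100001000101 = 0b1011110111010 = 6074 (16-bit unsigned)

6074


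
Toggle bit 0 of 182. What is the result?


182 ^ (1 << 0) = 182 ^ 1 = 183

183


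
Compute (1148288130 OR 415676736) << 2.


Step 1: 1148288130 | 415676736 = 1559756226
Step 2: 1559756226 << 2 = 6239024904

6239024904


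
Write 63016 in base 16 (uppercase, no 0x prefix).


63016 = F628 hex

F628


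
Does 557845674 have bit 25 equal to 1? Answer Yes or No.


0b100001010000000000110010101010, bit 25 = 0. No

No


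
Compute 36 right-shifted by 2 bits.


0b100100 >> 2 = 0b1001 = 9

9


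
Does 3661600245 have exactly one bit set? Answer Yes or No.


0b11011010001111111001010111110101. Multiple bits set => No

No


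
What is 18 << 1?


0b10010 << 1 = 0b100100 = 36

36


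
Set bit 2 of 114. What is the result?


114 | (1 << 2) = 114 | 4 = 118

118


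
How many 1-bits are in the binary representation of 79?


0b1001111 has 5 set bits

5


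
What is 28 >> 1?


0b11100 >> 1 = 0b1110 = 14

14


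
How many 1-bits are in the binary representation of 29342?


0b111001010011110 has 9 set bits

9


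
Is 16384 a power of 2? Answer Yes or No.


0b100000000000000. Only one bit set => Yes

Yes


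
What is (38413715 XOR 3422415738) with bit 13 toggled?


Step 1: 38413715 ^ 3422415738 = 3384266473
Step 2: 3384266473 ^ (1 << 13) = 3384266473 ^ 8192 = 3384274665

3384274665


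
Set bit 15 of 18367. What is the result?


18367 | (1 << 15) = 18367 | 32768 = 51135

51135


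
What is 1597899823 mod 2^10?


1597899823 & 1023 = 47

47


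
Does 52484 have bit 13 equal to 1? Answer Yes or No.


0b1100110100000100, bit 13 = 0. No

No


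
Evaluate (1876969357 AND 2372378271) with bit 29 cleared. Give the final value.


Step 1: 1876969357 & 2372378271 = 224396941
Step 2: 224396941 & ~(1 << 29) = 224396941

224396941


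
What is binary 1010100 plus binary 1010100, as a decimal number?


1010100 + 1010100 = 10101000 = 168

168


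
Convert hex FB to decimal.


FB hex = 251 decimal

251


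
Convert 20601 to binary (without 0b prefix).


20601 = 101000001111001 in binary

101000001111001


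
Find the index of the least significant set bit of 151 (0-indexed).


0b10010111. Lowest set bit at position 0

0


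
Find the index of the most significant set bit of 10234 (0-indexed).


0b10011111111010. Highest set bit at position 13

13


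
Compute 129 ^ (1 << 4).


129 ^ (1 << 4) = 129 ^ 16 = 145

145


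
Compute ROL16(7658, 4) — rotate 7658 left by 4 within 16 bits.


Rotate 0b1110111101010 left by 4 (16-bit) = 0b1101111010100001 = 56993

56993


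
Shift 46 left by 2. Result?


0b101110 << 2 = 0b10111000 = 184

184


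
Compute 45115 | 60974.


0b1011000000111011 | 0b1110111000101110 = 0b1111111000111111 = 65087

65087


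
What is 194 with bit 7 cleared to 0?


194 & ~(1 << 7) = 66

66


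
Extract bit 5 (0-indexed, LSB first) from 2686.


0b101001111110, position 5 = 1

1


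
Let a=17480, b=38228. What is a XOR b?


17480 ^ 38228 = 53532

53532


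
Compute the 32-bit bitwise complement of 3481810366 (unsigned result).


~0b11001111100010000011010110111110 = 0b110000011101111100101001000001 = 813156929 (32-bit unsigned)

813156929


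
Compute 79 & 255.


0b1001111 & 0b11111111 = 0b1001111 = 79

79


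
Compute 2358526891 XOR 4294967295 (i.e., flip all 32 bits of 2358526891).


2358526891 ^ 4294967295 = 1936440404

1936440404


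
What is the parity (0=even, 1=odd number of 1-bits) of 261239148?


0b1111100100100011000101101100 has 14 ones => parity 0

0


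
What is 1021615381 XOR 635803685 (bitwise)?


0b111100111001001001110100010101 ^ 0b100101111001011001100000100101 = 0b11001000000010000010100110000 = 419497264

419497264


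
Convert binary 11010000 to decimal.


11010000 in decimal = 208

208


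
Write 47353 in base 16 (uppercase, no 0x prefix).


47353 = B8F9 hex

B8F9


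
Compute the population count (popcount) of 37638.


0b1001001100000110 has 6 set bits

6


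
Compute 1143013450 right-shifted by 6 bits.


0b1000100001000010000000001001010 >> 6 = 0b1000100001000010000000001 = 17859585

17859585


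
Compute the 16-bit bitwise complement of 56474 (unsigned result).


~0b1101110010011010 = 0b10001101100101 = 9061 (16-bit unsigned)

9061


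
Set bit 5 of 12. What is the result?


12 | (1 << 5) = 12 | 32 = 44

44


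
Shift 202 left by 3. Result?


0b11001010 << 3 = 0b11001010000 = 1616

1616


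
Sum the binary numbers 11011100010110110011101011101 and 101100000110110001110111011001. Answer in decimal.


11011100010110110011101011101 + 101100000110110001110111011001 = 1000111101001101000010100110110 = 1202095414

1202095414


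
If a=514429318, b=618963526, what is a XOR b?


514429318 ^ 618963526 = 978138048

978138048


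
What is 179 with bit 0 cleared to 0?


179 & ~(1 << 0) = 178

178


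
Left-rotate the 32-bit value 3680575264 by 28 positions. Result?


Rotate 0b11011011011000010001111100100000 left by 28 (32-bit) = 0b1101101101100001000111110010 = 230035954

230035954


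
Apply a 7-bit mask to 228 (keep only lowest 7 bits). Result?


228 & 127 = 100

100


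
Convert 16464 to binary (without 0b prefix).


16464 = 100000001010000 in binary

100000001010000


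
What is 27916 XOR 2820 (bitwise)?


0b110110100001100 ^ 0b101100000100 = 0b110011000001000 = 26120

26120


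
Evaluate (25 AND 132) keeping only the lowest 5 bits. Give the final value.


Step 1: 25 & 132 = 0
Step 2: 0 & 31 = 0

0


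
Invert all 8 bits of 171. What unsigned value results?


171 ^ 255 = 84

84


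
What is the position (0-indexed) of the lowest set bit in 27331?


0b110101011000011. Lowest set bit at position 0

0


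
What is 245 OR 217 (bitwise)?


0b11110101 | 0b11011001 = 0b11111101 = 253

253


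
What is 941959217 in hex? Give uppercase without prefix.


941959217 = 38252831 hex

38252831


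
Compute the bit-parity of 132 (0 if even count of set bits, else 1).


0b10000100 has 2 ones => parity 0

0


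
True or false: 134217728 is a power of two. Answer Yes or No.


0b1000000000000000000000000000. Only one bit set => Yes

Yes


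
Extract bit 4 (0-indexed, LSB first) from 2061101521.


0b1111010110110011110100111010001, position 4 = 1

1


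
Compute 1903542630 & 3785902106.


0b1110001011101011100000101100110 & 0b11100001101010000100100000011010 = 0b1100001001000000100000000000010 = 1629503490

1629503490


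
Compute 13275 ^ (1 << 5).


13275 ^ (1 << 5) = 13275 ^ 32 = 13307

13307


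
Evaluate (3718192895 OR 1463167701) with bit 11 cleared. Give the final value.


Step 1: 3718192895 | 1463167701 = 3753852671
Step 2: 3753852671 & ~(1 << 11) = 3753850623

3753850623


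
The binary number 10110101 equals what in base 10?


10110101 in decimal = 181

181


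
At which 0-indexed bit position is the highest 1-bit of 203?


0b11001011. Highest set bit at position 7

7


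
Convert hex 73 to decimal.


73 hex = 115 decimal

115


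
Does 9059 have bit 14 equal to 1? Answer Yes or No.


0b10001101100011, bit 14 = 0. No

No


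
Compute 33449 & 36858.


0b1000001010101001 & 0b1000111111111010 = 0b1000001010101000 = 33448

33448


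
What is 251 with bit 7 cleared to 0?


251 & ~(1 << 7) = 123

123


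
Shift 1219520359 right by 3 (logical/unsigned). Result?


0b1001000101100000110011101100111 >> 3 = 0b1001000101100000110011101100 = 152440044

152440044


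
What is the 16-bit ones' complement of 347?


347 ^ 65535 = 65188

65188


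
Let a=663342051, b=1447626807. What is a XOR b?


663342051 ^ 1447626807 = 1908458452

1908458452


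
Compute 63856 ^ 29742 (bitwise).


0b1111100101110000 ^ 0b111010000101110 = 0b1000110101011110 = 36190

36190


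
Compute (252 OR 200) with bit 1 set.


Step 1: 252 | 200 = 252
Step 2: 252 | (1 << 1) = 252 | 2 = 254

254


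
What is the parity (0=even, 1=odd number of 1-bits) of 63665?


0b1111100010110001 has 9 ones => parity 1

1


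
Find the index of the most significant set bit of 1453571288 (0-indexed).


0b1010110101000111011110011011000. Highest set bit at position 30

30


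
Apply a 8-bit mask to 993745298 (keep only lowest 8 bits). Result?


993745298 & 255 = 146

146


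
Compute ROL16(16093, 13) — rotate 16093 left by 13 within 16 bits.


Rotate 0b11111011011101 left by 13 (16-bit) = 0b1010011111011011 = 42971

42971


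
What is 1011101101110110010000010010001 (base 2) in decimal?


1011101101110110010000010010001 in decimal = 1572544657

1572544657


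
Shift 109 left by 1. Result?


0b1101101 << 1 = 0b11011010 = 218

218


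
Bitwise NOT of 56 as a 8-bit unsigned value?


~0b111000 = 0b11000111 = 199 (8-bit unsigned)

199


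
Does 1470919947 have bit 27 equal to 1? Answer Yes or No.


0b1010111101011000111010100001011, bit 27 = 0. No

No


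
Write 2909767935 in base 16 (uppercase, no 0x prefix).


2909767935 = AD6F88FF hex

AD6F88FF


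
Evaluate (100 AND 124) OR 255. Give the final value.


Step 1: 100 & 124 = 100
Step 2: 100 | 255 = 255

255


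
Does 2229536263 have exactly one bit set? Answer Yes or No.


0b10000100111001000000011000000111. Multiple bits set => No

No


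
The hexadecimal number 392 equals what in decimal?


392 hex = 914 decimal

914


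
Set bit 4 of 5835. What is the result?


5835 | (1 << 4) = 5835 | 16 = 5851

5851


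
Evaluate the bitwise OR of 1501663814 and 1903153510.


0b1011001100000011001001001000110 | 0b1110001011011111101000101100110 = 0b1111001111011111101001101100110 = 2045760358

2045760358


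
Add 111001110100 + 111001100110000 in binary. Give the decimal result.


111001110100 + 111001100110000 = 1000000110100100 = 33188

33188


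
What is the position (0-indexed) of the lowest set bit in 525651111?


0b11111010101001100110010100111. Lowest set bit at position 0

0


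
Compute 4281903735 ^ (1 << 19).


4281903735 ^ (1 << 19) = 4281903735 ^ 524288 = 4281379447

4281379447


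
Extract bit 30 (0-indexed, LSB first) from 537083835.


0b100000000000110011111110111011, position 30 = 0

0


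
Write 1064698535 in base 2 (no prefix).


1064698535 = 111111011101100000001010100111 in binary

111111011101100000001010100111


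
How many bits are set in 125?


0b1111101 has 6 set bits

6


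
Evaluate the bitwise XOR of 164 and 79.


0b10100100 ^ 0b1001111 = 0b11101011 = 235

235


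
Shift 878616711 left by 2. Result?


0b110100010111101010000010000111 << 2 = 0b11010001011110101000001000011100 = 3514466844

3514466844


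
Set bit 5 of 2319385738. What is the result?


2319385738 | (1 << 5) = 2319385738 | 32 = 2319385770

2319385770


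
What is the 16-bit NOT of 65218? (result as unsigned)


~0b1111111011000010 = 0b100111101 = 317 (16-bit unsigned)

317


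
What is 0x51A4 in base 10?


51A4 hex = 20900 decimal

20900


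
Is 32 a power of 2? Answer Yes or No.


0b100000. Only one bit set => Yes

Yes


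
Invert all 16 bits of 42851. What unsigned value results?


42851 ^ 65535 = 22684

22684


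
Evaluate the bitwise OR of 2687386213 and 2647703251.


0b10100000001011100100001001100101 | 0b10011101110100001011111011010011 = 0b10111101111111101111111011110111 = 3187605239

3187605239


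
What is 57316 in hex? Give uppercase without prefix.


57316 = DFE4 hex

DFE4


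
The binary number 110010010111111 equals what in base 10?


110010010111111 in decimal = 25791

25791


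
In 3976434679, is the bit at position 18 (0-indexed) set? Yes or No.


0b11101101000000111001001111110111, bit 18 = 0. No

No


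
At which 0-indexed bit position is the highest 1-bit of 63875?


0b1111100110000011. Highest set bit at position 15

15


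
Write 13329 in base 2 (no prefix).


13329 = 11010000010001 in binary

11010000010001


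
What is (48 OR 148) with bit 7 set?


Step 1: 48 | 148 = 180
Step 2: 180 | (1 << 7) = 180 | 128 = 180

180


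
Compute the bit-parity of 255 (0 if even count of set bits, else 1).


0b11111111 has 8 ones => parity 0

0


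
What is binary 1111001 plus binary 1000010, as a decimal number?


1111001 + 1000010 = 10111011 = 187

187


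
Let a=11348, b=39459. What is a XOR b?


11348 ^ 39459 = 46711

46711


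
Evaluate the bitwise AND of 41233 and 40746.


0b1010000100010001 & 0b1001111100101010 = 0b1000000100000000 = 33024

33024


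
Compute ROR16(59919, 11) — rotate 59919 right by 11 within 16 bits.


Rotate 0b1110101000001111 right by 11 (16-bit) = 0b100000111111101 = 16893

16893


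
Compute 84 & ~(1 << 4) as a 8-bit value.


84 & ~(1 << 4) = 68

68


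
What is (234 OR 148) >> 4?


Step 1: 234 | 148 = 254
Step 2: 254 >> 4 = 15

15


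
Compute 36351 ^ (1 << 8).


36351 ^ (1 << 8) = 36351 ^ 256 = 36095

36095


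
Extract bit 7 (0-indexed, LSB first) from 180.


0b10110100, position 7 = 1

1


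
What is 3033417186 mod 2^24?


3033417186 & 16777215 = 13518306

13518306


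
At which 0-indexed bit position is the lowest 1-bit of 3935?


0b111101011111. Lowest set bit at position 0

0


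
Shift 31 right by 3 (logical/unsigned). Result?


0b11111 >> 3 = 0b11 = 3

3


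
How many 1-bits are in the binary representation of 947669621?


0b111000011111000100101001110101 has 16 set bits

16


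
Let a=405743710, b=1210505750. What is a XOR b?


405743710 ^ 1210505750 = 1342829128

1342829128


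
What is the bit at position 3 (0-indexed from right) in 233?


0b11101001, position 3 = 1

1


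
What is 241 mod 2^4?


241 & 15 = 1

1


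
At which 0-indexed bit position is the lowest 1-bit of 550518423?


0b100000110100000011111010010111. Lowest set bit at position 0

0


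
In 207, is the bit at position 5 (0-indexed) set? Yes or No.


0b11001111, bit 5 = 0. No

No


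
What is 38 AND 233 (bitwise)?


0b100110 & 0b11101001 = 0b100000 = 32

32


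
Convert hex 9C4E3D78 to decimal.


9C4E3D78 hex = 2622373240 decimal

2622373240


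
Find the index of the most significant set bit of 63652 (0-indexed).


0b1111100010100100. Highest set bit at position 15

15


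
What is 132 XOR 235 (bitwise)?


0b10000100 ^ 0b11101011 = 0b1101111 = 111

111


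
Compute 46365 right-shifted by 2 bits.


0b1011010100011101 >> 2 = 0b10110101000111 = 11591

11591


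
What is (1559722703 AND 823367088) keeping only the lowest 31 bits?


Step 1: 1559722703 & 823367088 = 269684864
Step 2: 269684864 & 2147483647 = 269684864

269684864


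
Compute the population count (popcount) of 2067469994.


0b1111011001110110001011010101010 has 18 set bits

18


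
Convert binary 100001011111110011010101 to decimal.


100001011111110011010101 in decimal = 8781013

8781013


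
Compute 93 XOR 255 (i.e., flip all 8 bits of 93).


93 ^ 255 = 162

162


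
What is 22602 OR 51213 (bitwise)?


0b101100001001010 | 0b1100100000001101 = 0b1101100001001111 = 55375

55375


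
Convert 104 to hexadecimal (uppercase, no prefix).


104 = 68 hex

68


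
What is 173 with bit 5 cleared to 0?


173 & ~(1 << 5) = 141

141


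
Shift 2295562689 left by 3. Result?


0b10001000110100111000000111000001 << 3 = 0b10001000110100111000000111000001000 = 18364501512

18364501512


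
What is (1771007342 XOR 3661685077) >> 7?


Step 1: 1771007342 ^ 3661685077 = 3016723515
Step 2: 3016723515 >> 7 = 23568152

23568152


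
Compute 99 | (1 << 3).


99 | (1 << 3) = 99 | 8 = 107

107


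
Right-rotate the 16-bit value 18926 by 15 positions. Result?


Rotate 0b100100111101110 right by 15 (16-bit) = 0b1001001111011100 = 37852

37852


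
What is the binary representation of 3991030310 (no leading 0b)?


3991030310 = 11101101111000100100101000100110 in binary

11101101111000100100101000100110


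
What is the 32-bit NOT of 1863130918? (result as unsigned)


~0b1101111000011010001111100100110 = 0b10010000111100101110000011011001 = 2431836377 (32-bit unsigned)

2431836377


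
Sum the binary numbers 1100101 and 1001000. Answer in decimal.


1100101 + 1001000 = 10101101 = 173

173


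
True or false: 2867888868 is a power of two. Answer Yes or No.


0b10101010111100001000001011100100. Multiple bits set => No

No


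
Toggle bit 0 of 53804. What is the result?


53804 ^ (1 << 0) = 53804 ^ 1 = 53805

53805


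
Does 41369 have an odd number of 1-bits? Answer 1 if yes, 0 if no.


0b1010000110011001 has 7 ones => parity 1

1


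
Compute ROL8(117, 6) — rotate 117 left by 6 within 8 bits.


Rotate 0b1110101 left by 6 (8-bit) = 0b1011101 = 93

93


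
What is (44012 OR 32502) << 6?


Step 1: 44012 | 32502 = 65534
Step 2: 65534 << 6 = 4194176

4194176


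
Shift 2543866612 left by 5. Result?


0b10010111101000000101001011110100 << 5 = 0b1001011110100000010100101111010000000 = 81403731584

81403731584


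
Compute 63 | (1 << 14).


63 | (1 << 14) = 63 | 16384 = 16447

16447


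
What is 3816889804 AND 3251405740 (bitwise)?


0b11100011100000010001110111001100 & 0b11000001110011001000001110101100 = 0b11000001100000000000000110001100 = 3246391692

3246391692


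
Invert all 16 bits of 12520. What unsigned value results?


12520 ^ 65535 = 53015

53015


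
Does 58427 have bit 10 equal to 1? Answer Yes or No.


0b1110010000111011, bit 10 = 1. Yes

Yes


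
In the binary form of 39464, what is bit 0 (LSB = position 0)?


0b1001101000101000, position 0 = 0

0


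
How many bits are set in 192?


0b11000000 has 2 set bits

2


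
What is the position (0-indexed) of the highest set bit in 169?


0b10101001. Highest set bit at position 7

7


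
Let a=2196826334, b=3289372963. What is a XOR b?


2196826334 ^ 3289372963 = 1191129597

1191129597


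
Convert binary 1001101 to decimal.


1001101 in decimal = 77

77


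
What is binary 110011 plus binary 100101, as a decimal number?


110011 + 100101 = 1011000 = 88

88


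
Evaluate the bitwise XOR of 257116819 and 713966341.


0b1111010100110100101010010011 ^ 0b101010100011100100001100000101 = 0b100101110111010000100110010110 = 635242902

635242902


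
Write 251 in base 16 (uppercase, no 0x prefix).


251 = FB hex

FB


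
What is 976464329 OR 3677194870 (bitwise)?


0b111010001100111010100111001001 | 0b11011011001011011000101001110110 = 0b11111011001111111010101111111111 = 4215254015

4215254015


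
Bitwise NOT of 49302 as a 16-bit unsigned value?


~0b1100000010010110 = 0b11111101101001 = 16233 (16-bit unsigned)

16233


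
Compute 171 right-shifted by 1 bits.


0b10101011 >> 1 = 0b1010101 = 85

85


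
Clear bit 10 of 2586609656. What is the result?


2586609656 & ~(1 << 10) = 2586608632

2586608632


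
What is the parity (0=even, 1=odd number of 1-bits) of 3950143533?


0b11101011011100100110100000101101 has 17 ones => parity 1

1


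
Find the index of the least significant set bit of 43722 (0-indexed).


0b1010101011001010. Lowest set bit at position 1

1


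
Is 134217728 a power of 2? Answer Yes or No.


0b1000000000000000000000000000. Only one bit set => Yes

Yes


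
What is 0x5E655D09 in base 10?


5E655D09 hex = 1583701257 decimal

1583701257


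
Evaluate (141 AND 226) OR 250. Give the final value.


Step 1: 141 & 226 = 128
Step 2: 128 | 250 = 250

250


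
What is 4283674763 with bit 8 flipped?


4283674763 ^ (1 << 8) = 4283674763 ^ 256 = 4283675019

4283675019


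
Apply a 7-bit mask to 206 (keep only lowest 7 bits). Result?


206 & 127 = 78

78


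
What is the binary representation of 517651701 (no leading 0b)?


517651701 = 11110110110101011110011110101 in binary

11110110110101011110011110101


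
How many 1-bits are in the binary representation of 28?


0b11100 has 3 set bits

3


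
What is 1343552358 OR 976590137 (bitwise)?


0b1010000000101001111101101100110 | 0b111010001101011001010100111001 = 0b1111010001101011111111101111111 = 2050359167

2050359167


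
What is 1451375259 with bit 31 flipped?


1451375259 ^ (1 << 31) = 1451375259 ^ 2147483648 = 3598858907

3598858907


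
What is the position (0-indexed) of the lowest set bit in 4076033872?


0b11110010111100110101011101010000. Lowest set bit at position 4

4


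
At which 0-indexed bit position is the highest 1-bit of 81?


0b1010001. Highest set bit at position 6

6


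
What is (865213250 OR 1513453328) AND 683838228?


Step 1: 865213250 | 1513453328 = 2075623250
Step 2: 2075623250 & 683838228 = 679611152

679611152


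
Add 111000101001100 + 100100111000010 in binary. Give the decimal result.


111000101001100 + 100100111000010 = 1011101100001110 = 47886

47886


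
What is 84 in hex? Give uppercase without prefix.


84 = 54 hex

54


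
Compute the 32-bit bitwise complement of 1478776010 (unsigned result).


~0b1011000001001000101010011001010 = 0b10100111110110111010101100110101 = 2816191285 (32-bit unsigned)

2816191285


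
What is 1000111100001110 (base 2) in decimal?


1000111100001110 in decimal = 36622

36622


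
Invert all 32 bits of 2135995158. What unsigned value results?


2135995158 ^ 4294967295 = 2158972137

2158972137


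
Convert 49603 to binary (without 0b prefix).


49603 = 1100000111000011 in binary

1100000111000011


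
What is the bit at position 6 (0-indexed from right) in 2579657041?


0b10011001110000100111000101010001, position 6 = 1

1


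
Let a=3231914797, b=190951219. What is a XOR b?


3231914797 ^ 190951219 = 3418534942

3418534942


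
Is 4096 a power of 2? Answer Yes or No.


0b1000000000000. Only one bit set => Yes

Yes


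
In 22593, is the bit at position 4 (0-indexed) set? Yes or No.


0b101100001000001, bit 4 = 0. No

No


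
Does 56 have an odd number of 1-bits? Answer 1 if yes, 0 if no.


0b111000 has 3 ones => parity 1

1


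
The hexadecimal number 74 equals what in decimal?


74 hex = 116 decimal

116


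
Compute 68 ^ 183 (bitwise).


0b1000100 ^ 0b10110111 = 0b11110011 = 243

243


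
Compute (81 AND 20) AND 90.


Step 1: 81 & 20 = 16
Step 2: 16 & 90 = 16

16


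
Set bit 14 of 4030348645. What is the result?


4030348645 | (1 << 14) = 4030348645 | 16384 = 4030365029

4030365029


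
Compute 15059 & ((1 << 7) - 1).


15059 & 127 = 83

83


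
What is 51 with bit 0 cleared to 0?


51 & ~(1 << 0) = 50

50


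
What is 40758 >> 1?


0b1001111100110110 >> 1 = 0b100111110011011 = 20379

20379


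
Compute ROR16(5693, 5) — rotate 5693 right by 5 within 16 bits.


Rotate 0b1011000111101 right by 5 (16-bit) = 0b1110100010110001 = 59569

59569


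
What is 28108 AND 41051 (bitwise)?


0b110110111001100 & 0b1010000001011011 = 0b10000001001000 = 8264

8264


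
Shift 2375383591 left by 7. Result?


0b10001101100101010111101000100111 << 7 = 0b100011011001010101111010001001110000000 = 304049099648

304049099648


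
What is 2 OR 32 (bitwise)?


0b10 | 0b100000 = 0b100010 = 34

34


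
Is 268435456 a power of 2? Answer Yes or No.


0b10000000000000000000000000000. Only one bit set => Yes

Yes


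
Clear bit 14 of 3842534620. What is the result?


3842534620 & ~(1 << 14) = 3842518236

3842518236


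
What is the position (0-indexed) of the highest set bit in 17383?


0b100001111100111. Highest set bit at position 14

14


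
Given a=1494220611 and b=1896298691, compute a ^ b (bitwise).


1494220611 ^ 1896298691 = 671664000

671664000


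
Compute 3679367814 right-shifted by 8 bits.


0b11011011010011101011001010000110 >> 8 = 0b110110110100111010110010 = 14372530

14372530


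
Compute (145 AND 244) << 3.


Step 1: 145 & 244 = 144
Step 2: 144 << 3 = 1152

1152


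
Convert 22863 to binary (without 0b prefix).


22863 = 101100101001111 in binary

101100101001111


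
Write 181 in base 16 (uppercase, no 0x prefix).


181 = B5 hex

B5


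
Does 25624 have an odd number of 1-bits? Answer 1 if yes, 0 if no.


0b110010000011000 has 5 ones => parity 1

1


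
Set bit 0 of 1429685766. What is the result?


1429685766 | (1 << 0) = 1429685766 | 1 = 1429685767

1429685767


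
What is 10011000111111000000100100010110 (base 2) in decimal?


10011000111111000000100100010110 in decimal = 2566654230

2566654230


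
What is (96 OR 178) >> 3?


Step 1: 96 | 178 = 242
Step 2: 242 >> 3 = 30

30


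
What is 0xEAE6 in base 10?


EAE6 hex = 60134 decimal

60134


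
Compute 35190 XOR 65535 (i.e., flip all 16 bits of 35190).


35190 ^ 65535 = 30345

30345


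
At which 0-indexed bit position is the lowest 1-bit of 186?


0b10111010. Lowest set bit at position 1

1


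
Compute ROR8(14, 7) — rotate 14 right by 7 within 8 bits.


Rotate 0b1110 right by 7 (8-bit) = 0b11100 = 28

28


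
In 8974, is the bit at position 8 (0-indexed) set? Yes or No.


0b10001100001110, bit 8 = 1. Yes

Yes


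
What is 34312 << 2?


0b1000011000001000 << 2 = 0b100001100000100000 = 137248

137248


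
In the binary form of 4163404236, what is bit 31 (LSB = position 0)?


0b11111000001010001000000111001100, position 31 = 1

1


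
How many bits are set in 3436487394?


0b11001100110101001010001011100010 has 15 set bits

15


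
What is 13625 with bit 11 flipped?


13625 ^ (1 << 11) = 13625 ^ 2048 = 15673

15673


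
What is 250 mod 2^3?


250 & 7 = 2

2


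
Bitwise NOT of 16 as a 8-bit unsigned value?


~0b10000 = 0b11101111 = 239 (8-bit unsigned)

239


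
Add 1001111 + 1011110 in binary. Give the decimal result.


1001111 + 1011110 = 10101101 = 173

173


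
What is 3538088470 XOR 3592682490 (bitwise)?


0b11010010111000101111001000010110 ^ 0b11010110001000111111101111111010 = 0b100110000010000100111101100 = 79759852

79759852


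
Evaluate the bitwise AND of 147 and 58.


0b10010011 & 0b111010 = 0b10010 = 18

18


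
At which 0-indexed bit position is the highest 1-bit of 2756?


0b101011000100. Highest set bit at position 11

11


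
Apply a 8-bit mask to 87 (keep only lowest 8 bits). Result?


87 & 255 = 87

87


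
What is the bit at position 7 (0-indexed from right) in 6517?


0b1100101110101, position 7 = 0

0


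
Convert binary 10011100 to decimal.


10011100 in decimal = 156

156


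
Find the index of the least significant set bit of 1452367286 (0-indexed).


0b1010110100100010101110110110110. Lowest set bit at position 1

1


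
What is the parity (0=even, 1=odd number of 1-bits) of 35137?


0b1000100101000001 has 5 ones => parity 1

1


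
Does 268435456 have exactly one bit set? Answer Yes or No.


0b10000000000000000000000000000. Only one bit set => Yes

Yes


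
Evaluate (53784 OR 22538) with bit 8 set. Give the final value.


Step 1: 53784 | 22538 = 55834
Step 2: 55834 | (1 << 8) = 55834 | 256 = 56090

56090


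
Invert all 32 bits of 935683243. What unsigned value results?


935683243 ^ 4294967295 = 3359284052

3359284052


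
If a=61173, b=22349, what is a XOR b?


61173 ^ 22349 = 47544

47544


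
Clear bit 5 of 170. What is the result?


170 & ~(1 << 5) = 138

138


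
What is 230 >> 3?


0b11100110 >> 3 = 0b11100 = 28

28


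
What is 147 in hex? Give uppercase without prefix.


147 = 93 hex

93


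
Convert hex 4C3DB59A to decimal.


4C3DB59A hex = 1279112602 decimal

1279112602


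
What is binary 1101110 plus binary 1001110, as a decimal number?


1101110 + 1001110 = 10111100 = 188

188


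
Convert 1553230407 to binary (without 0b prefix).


1553230407 = 1011100100101000110101001000111 in binary

1011100100101000110101001000111


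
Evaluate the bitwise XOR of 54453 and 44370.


0b1101010010110101 ^ 0b1010110101010010 = 0b111100111100111 = 31207

31207


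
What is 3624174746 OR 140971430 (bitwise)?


0b11011000000001001000010010011010 | 0b1000011001110000110110100110 = 0b11011000011001111000110110111110 = 3630665150

3630665150


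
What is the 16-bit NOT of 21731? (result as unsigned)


~0b101010011100011 = 0b1010101100011100 = 43804 (16-bit unsigned)

43804


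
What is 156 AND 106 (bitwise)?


0b10011100 & 0b1101010 = 0b1000 = 8

8


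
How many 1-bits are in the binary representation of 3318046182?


0b11000101110001010101110111100110 has 18 set bits

18


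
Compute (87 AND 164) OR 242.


Step 1: 87 & 164 = 4
Step 2: 4 | 242 = 246

246


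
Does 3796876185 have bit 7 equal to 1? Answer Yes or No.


0b11100010010011111011101110011001, bit 7 = 1. Yes

Yes


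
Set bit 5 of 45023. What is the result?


45023 | (1 << 5) = 45023 | 32 = 45055

45055


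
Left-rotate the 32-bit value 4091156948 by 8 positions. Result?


Rotate 0b11110011110110100001100111010100 left by 8 (32-bit) = 0b11011010000110011101010011110011 = 3659126003

3659126003


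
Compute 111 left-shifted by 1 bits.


0b1101111 << 1 = 0b11011110 = 222

222


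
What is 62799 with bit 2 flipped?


62799 ^ (1 << 2) = 62799 ^ 4 = 62795

62795


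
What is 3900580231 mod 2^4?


3900580231 & 15 = 7

7


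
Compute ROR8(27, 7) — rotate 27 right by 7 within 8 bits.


Rotate 0b11011 right by 7 (8-bit) = 0b110110 = 54

54


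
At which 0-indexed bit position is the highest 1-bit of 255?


0b11111111. Highest set bit at position 7

7


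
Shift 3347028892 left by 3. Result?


0b11000111011111111001101110011100 << 3 = 0b11000111011111111001101110011100000 = 26776231136

26776231136


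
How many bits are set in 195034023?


0b1011100111111111101110100111 has 21 set bits

21


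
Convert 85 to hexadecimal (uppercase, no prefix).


85 = 55 hex

55


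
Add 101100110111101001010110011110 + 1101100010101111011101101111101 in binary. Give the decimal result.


101100110111101001010110011110 + 1101100010101111011101101111101 = 10011001001101100101000100011011 = 2570473755

2570473755


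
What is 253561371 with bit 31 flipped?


253561371 ^ (1 << 31) = 253561371 ^ 2147483648 = 2401045019

2401045019


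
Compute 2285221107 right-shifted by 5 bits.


0b10001000001101011011010011110011 >> 5 = 0b100010000011010110110100111 = 71413159

71413159


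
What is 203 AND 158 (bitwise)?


0b11001011 & 0b10011110 = 0b10001010 = 138

138


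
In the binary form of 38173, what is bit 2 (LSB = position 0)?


0b1001010100011101, position 2 = 1

1


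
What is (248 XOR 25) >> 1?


Step 1: 248 ^ 25 = 225
Step 2: 225 >> 1 = 112

112


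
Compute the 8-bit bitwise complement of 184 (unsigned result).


~0b10111000 = 0b1000111 = 71 (8-bit unsigned)

71


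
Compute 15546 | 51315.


0b11110010111010 | 0b1100100001110011 = 0b1111110011111011 = 64763

64763


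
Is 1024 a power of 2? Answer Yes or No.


0b10000000000. Only one bit set => Yes

Yes


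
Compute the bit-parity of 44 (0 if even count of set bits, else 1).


0b101100 has 3 ones => parity 1

1


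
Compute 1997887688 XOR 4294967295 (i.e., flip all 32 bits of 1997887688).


1997887688 ^ 4294967295 = 2297079607

2297079607


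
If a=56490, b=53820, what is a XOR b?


56490 ^ 53820 = 3734

3734


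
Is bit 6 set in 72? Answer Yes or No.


0b1001000, bit 6 = 1. Yes

Yes


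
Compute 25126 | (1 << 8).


25126 | (1 << 8) = 25126 | 256 = 25382

25382


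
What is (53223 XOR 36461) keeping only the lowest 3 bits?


Step 1: 53223 ^ 36461 = 16778
Step 2: 16778 & 7 = 2

2


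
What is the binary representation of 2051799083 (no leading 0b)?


2051799083 = 1111010010010111111100000101011 in binary

1111010010010111111100000101011


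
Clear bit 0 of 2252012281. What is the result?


2252012281 & ~(1 << 0) = 2252012280

2252012280


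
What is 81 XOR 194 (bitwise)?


0b1010001 ^ 0b11000010 = 0b10010011 = 147

147


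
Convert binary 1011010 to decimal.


1011010 in decimal = 90

90


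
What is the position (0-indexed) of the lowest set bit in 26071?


0b110010111010111. Lowest set bit at position 0

0


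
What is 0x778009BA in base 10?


778009BA hex = 2004879802 decimal

2004879802


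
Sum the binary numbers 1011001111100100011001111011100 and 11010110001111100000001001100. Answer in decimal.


1011001111100100011001111011100 + 11010110001111100000001001100 = 1110100101110011111010000101000 = 1958343720

1958343720


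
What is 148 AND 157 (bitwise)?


0b10010100 & 0b10011101 = 0b10010100 = 148

148


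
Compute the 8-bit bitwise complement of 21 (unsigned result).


~0b10101 = 0b11101010 = 234 (8-bit unsigned)

234


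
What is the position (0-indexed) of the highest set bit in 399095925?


0b10111110010011011100001110101. Highest set bit at position 28

28


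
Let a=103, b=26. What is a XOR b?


103 ^ 26 = 125

125


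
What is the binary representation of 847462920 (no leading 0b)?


847462920 = 110010100000110100001000001000 in binary

110010100000110100001000001000


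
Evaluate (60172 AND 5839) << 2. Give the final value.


Step 1: 60172 & 5839 = 524
Step 2: 524 << 2 = 2096

2096


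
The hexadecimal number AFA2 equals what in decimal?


AFA2 hex = 44962 decimal

44962


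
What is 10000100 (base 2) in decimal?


10000100 in decimal = 132

132


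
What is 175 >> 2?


0b10101111 >> 2 = 0b101011 = 43

43


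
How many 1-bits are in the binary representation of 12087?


0b10111100110111 has 10 set bits

10


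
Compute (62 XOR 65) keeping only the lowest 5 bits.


Step 1: 62 ^ 65 = 127
Step 2: 127 & 31 = 31

31


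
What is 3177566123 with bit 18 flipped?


3177566123 ^ (1 << 18) = 3177566123 ^ 262144 = 3177303979

3177303979


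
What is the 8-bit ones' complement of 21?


21 ^ 255 = 234

234


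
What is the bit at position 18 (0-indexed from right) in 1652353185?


0b1100010011111001110100010100001, position 18 = 1

1


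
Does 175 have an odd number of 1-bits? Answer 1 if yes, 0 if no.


0b10101111 has 6 ones => parity 0

0


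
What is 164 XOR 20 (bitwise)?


0b10100100 ^ 0b10100 = 0b10110000 = 176

176


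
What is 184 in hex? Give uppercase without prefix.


184 = B8 hex

B8


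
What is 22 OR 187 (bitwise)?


0b10110 | 0b10111011 = 0b10111111 = 191

191


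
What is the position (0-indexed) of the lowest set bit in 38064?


0b1001010010110000. Lowest set bit at position 4

4


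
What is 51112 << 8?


0b1100011110101000 << 8 = 0b110001111010100000000000 = 13084672

13084672


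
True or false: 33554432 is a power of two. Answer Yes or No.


0b10000000000000000000000000. Only one bit set => Yes

Yes


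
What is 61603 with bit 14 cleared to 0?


61603 & ~(1 << 14) = 45219

45219


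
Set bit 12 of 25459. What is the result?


25459 | (1 << 12) = 25459 | 4096 = 29555

29555


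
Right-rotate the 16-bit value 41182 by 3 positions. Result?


Rotate 0b1010000011011110 right by 3 (16-bit) = 0b1101010000011011 = 54299

54299


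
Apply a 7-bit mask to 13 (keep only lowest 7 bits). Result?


13 & 127 = 13

13


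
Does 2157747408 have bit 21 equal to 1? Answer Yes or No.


0b10000000100111001001110011010000, bit 21 = 0. No

No


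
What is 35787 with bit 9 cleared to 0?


35787 & ~(1 << 9) = 35275

35275


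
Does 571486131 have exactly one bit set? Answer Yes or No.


0b100010000100000010111110110011. Multiple bits set => No

No


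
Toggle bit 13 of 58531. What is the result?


58531 ^ (1 << 13) = 58531 ^ 8192 = 50339

50339


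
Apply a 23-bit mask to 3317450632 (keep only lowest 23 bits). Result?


3317450632 & 8388607 = 3950472

3950472


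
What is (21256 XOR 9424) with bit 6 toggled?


Step 1: 21256 ^ 9424 = 30680
Step 2: 30680 ^ (1 << 6) = 30680 ^ 64 = 30616

30616


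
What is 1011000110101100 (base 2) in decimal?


1011000110101100 in decimal = 45484

45484


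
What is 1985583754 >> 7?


0b1110110010110011001101010001010 >> 7 = 0b111011001011001100110101 = 15512373

15512373


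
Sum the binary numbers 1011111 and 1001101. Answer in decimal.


1011111 + 1001101 = 10101100 = 172

172


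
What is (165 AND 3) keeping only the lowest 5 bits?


Step 1: 165 & 3 = 1
Step 2: 1 & 31 = 1

1
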